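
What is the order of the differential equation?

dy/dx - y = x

The order is 1 (highest derivative is of order 1).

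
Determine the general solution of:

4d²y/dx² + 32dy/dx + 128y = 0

Characteristic equation: 4r² + 32r + 128 = 0
Divide by 4: r² + 8r + 32 = 0
Roots: r = -4 ± 4i (complex conjugates)
General solution: y = e^(-4x)(C₁cos(4x) + C₂sin(4x))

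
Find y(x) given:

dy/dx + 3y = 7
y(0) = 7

General solution: y = 7/3 + Ce^(-3x)
Applying y(0) = 7: C = 7 - 7/3 = 14/3
Particular solution: y = 7/3 + (14/3)e^(-3x)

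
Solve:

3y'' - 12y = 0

Characteristic equation: 3r² - 12 = 0
Divide by 3: r² - 4 = 0
Roots: r = 2, -2 (distinct real)
General solution: y = C₁e^(2x) + C₂e^(-2x)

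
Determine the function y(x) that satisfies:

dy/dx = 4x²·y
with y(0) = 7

General solution: y = Ce^(4x³/3)
Applying IC y(0) = 7:
Particular solution: y = 7e^(4x³/3)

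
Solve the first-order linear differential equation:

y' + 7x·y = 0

Using integrating factor method:

General solution: y = Ce^(-7x^2/2)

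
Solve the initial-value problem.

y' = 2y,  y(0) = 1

General solution: y = Ce^(2x)
Applying IC y(0) = 1:
Particular solution: y = e^(2x)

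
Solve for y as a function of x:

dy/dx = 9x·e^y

Separating variables and integrating:
-e^(-y) = 9x²/2 + C

General solution: y = -ln(C - 9x²/2)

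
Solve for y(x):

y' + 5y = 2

Using integrating factor method:

General solution: y = 2/5 + Ce^(-5x)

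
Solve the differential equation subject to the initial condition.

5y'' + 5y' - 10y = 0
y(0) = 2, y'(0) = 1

General solution: y = C₁e^x + C₂e^(-2x)
Applying ICs: C₁ = 5/3, C₂ = 1/3
Particular solution: y = (5/3)e^x + (1/3)e^(-2x)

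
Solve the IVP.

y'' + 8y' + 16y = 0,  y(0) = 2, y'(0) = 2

General solution: y = (C₁ + C₂x)e^(-4x)
Repeated root r = -4
Applying ICs: C₁ = 2, C₂ = 10
Particular solution: y = (2 + 10x)e^(-4x)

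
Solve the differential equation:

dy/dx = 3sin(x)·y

Separating variables and integrating:
ln|y| = -3cos(x) + C

General solution: y = Ce^(-3cos(x))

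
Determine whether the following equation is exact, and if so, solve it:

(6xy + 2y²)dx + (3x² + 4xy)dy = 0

Verify exactness: ∂M/∂y = ∂N/∂x ✓
Find F(x,y) such that ∂F/∂x = M, ∂F/∂y = N
Solution: 3x²y + 2xy² = C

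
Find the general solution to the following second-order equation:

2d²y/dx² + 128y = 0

Characteristic equation: 2r² + 128 = 0
Divide by 2: r² + 64 = 0
Roots: r = ±8i (complex conjugates)
General solution: y = C₁cos(8x) + C₂sin(8x)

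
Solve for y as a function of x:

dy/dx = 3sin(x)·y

Separating variables and integrating:
ln|y| = -3cos(x) + C

General solution: y = Ce^(-3cos(x))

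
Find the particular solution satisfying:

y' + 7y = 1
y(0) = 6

General solution: y = 1/7 + Ce^(-7x)
Applying y(0) = 6: C = 6 - 1/7 = 41/7
Particular solution: y = 1/7 + (41/7)e^(-7x)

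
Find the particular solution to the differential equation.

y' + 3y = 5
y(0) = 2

General solution: y = 5/3 + Ce^(-3x)
Applying y(0) = 2: C = 2 - 5/3 = 1/3
Particular solution: y = 5/3 + (1/3)e^(-3x)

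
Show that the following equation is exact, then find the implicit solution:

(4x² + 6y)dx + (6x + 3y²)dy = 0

Verify exactness: ∂M/∂y = ∂N/∂x ✓
Find F(x,y) such that ∂F/∂x = M, ∂F/∂y = N
Solution: 4x³/3 + 6xy + y³ = C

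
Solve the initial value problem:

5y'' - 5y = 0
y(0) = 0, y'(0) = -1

General solution: y = C₁e^x + C₂e^(-x)
Applying ICs: C₁ = -1/2, C₂ = 1/2
Particular solution: y = -(1/2)e^x + (1/2)e^(-x)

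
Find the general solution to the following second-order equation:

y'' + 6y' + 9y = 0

Characteristic equation: r² + 6r + 9 = 0
Factored: (r + 3)² = 0
Repeated root: r = -3
General solution: y = (C₁ + C₂x)e^(-3x)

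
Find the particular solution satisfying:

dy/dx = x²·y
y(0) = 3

General solution: y = Ce^(x³/3)
Applying IC y(0) = 3:
Particular solution: y = 3e^(x³/3)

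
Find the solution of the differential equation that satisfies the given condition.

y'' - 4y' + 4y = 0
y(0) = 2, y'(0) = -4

General solution: y = (C₁ + C₂x)e^(2x)
Repeated root r = 2
Applying ICs: C₁ = 2, C₂ = -8
Particular solution: y = (2 - 8x)e^(2x)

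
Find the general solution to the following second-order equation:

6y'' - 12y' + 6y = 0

Characteristic equation: 6r² - 12r + 6 = 0
Divide by 6: r² - 2r + 1 = 0
Factored: (r - 1)² = 0
Repeated root: r = 1
General solution: y = (C₁ + C₂x)e^x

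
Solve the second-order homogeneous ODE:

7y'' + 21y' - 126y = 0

Characteristic equation: 7r² + 21r - 126 = 0
Divide by 7: r² + 3r - 18 = 0
Roots: r = 3, -6 (distinct real)
General solution: y = C₁e^(3x) + C₂e^(-6x)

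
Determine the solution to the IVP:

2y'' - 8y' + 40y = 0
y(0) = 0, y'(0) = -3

General solution: y = e^(2x)(C₁cos(4x) + C₂sin(4x))
Complex roots r = 2 ± 4i
Applying ICs: C₁ = 0, C₂ = -3/4
Particular solution: y = e^(2x)(-(3/4)sin(4x))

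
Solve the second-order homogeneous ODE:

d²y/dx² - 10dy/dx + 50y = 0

Characteristic equation: r² - 10r + 50 = 0
Roots: r = 5 ± 5i (complex conjugates)
General solution: y = e^(5x)(C₁cos(5x) + C₂sin(5x))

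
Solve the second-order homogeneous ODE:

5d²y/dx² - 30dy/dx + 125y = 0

Characteristic equation: 5r² - 30r + 125 = 0
Divide by 5: r² - 6r + 25 = 0
Roots: r = 3 ± 4i (complex conjugates)
General solution: y = e^(3x)(C₁cos(4x) + C₂sin(4x))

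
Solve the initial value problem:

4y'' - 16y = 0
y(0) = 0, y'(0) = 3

General solution: y = C₁e^(2x) + C₂e^(-2x)
Applying ICs: C₁ = 3/4, C₂ = -3/4
Particular solution: y = (3/4)e^(2x) - (3/4)e^(-2x)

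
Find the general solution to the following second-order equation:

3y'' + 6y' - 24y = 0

Characteristic equation: 3r² + 6r - 24 = 0
Divide by 3: r² + 2r - 8 = 0
Roots: r = 2, -4 (distinct real)
General solution: y = C₁e^(2x) + C₂e^(-4x)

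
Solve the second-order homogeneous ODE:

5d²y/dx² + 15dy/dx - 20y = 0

Characteristic equation: 5r² + 15r - 20 = 0
Divide by 5: r² + 3r - 4 = 0
Roots: r = 1, -4 (distinct real)
General solution: y = C₁e^x + C₂e^(-4x)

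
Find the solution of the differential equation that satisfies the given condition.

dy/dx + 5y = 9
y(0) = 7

General solution: y = 9/5 + Ce^(-5x)
Applying y(0) = 7: C = 7 - 9/5 = 26/5
Particular solution: y = 9/5 + (26/5)e^(-5x)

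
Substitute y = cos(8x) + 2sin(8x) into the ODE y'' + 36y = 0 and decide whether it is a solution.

Verification:
y'' = -64cos(8x) - 128sin(8x)
y'' + 36y ≠ 0 (frequency mismatch: got 64 instead of 36)

No, it is not a solution.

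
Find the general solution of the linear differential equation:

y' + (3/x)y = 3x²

Using integrating factor method:

General solution: y = (1/2)x^3 + Cx^(-3)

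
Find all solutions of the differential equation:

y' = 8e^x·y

Separating variables and integrating:
ln|y| = 8e^x + C

General solution: y = Ce^(8e^x)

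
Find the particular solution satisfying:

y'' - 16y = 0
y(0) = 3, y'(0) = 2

General solution: y = C₁e^(4x) + C₂e^(-4x)
Applying ICs: C₁ = 7/4, C₂ = 5/4
Particular solution: y = (7/4)e^(4x) + (5/4)e^(-4x)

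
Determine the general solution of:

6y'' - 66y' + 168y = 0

Characteristic equation: 6r² - 66r + 168 = 0
Divide by 6: r² - 11r + 28 = 0
Roots: r = 7, 4 (distinct real)
General solution: y = C₁e^(7x) + C₂e^(4x)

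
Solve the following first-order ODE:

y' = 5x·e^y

Separating variables and integrating:
-e^(-y) = 5x²/2 + C

General solution: y = -ln(C - 5x²/2)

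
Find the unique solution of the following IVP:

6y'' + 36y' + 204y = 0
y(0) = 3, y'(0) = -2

General solution: y = e^(-3x)(C₁cos(5x) + C₂sin(5x))
Complex roots r = -3 ± 5i
Applying ICs: C₁ = 3, C₂ = 7/5
Particular solution: y = e^(-3x)(3cos(5x) + (7/5)sin(5x))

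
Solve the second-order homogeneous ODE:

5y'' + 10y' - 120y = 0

Characteristic equation: 5r² + 10r - 120 = 0
Divide by 5: r² + 2r - 24 = 0
Roots: r = 4, -6 (distinct real)
General solution: y = C₁e^(4x) + C₂e^(-6x)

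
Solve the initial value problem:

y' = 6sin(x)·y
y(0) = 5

General solution: y = Ce^(-6cos(x))
Applying IC y(0) = 5:
Particular solution: y = 5e^(6(1-cos(x)))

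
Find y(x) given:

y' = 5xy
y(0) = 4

General solution: y = Ce^(5x²/2)
Applying IC y(0) = 4:
Particular solution: y = 4e^(5x²/2)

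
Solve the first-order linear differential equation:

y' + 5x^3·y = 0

Using integrating factor method:

General solution: y = Ce^(-5x^4/4)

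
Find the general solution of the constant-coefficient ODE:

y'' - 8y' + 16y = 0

Characteristic equation: r² - 8r + 16 = 0
Factored: (r - 4)² = 0
Repeated root: r = 4
General solution: y = (C₁ + C₂x)e^(4x)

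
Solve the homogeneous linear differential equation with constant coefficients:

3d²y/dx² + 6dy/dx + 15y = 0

Characteristic equation: 3r² + 6r + 15 = 0
Divide by 3: r² + 2r + 5 = 0
Roots: r = -1 ± 2i (complex conjugates)
General solution: y = e^(-x)(C₁cos(2x) + C₂sin(2x))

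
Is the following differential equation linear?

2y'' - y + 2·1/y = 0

No. Nonlinear (1/y term)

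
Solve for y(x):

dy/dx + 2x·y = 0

Using integrating factor method:

General solution: y = Ce^(-x^2)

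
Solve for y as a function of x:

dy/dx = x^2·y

Separating variables and integrating:
ln|y| = x^3/3 + C

General solution: y = Ce^(x^3/3)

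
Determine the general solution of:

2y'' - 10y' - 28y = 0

Characteristic equation: 2r² - 10r - 28 = 0
Divide by 2: r² - 5r - 14 = 0
Roots: r = 7, -2 (distinct real)
General solution: y = C₁e^(7x) + C₂e^(-2x)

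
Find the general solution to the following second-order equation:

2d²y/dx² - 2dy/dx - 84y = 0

Characteristic equation: 2r² - 2r - 84 = 0
Divide by 2: r² - r - 42 = 0
Roots: r = 7, -6 (distinct real)
General solution: y = C₁e^(7x) + C₂e^(-6x)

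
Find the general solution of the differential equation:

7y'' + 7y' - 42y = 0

Characteristic equation: 7r² + 7r - 42 = 0
Divide by 7: r² + r - 6 = 0
Roots: r = 2, -3 (distinct real)
General solution: y = C₁e^(2x) + C₂e^(-3x)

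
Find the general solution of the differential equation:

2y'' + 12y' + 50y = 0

Characteristic equation: 2r² + 12r + 50 = 0
Divide by 2: r² + 6r + 25 = 0
Roots: r = -3 ± 4i (complex conjugates)
General solution: y = e^(-3x)(C₁cos(4x) + C₂sin(4x))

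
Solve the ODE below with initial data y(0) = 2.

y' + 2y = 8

General solution: y = 4 + Ce^(-2x)
Applying y(0) = 2: C = 2 - 4 = -2
Particular solution: y = 4 - 2e^(-2x)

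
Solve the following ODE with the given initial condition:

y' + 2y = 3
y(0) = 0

General solution: y = 3/2 + Ce^(-2x)
Applying y(0) = 0: C = 0 - 3/2 = -3/2
Particular solution: y = 3/2 - (3/2)e^(-2x)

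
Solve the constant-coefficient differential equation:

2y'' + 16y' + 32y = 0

Characteristic equation: 2r² + 16r + 32 = 0
Divide by 2: r² + 8r + 16 = 0
Factored: (r + 4)² = 0
Repeated root: r = -4
General solution: y = (C₁ + C₂x)e^(-4x)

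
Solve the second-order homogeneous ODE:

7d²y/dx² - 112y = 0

Characteristic equation: 7r² - 112 = 0
Divide by 7: r² - 16 = 0
Roots: r = 4, -4 (distinct real)
General solution: y = C₁e^(4x) + C₂e^(-4x)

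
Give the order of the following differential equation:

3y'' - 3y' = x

The order is 2 (highest derivative is of order 2).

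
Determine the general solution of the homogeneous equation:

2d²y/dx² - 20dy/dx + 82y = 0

Characteristic equation: 2r² - 20r + 82 = 0
Divide by 2: r² - 10r + 41 = 0
Roots: r = 5 ± 4i (complex conjugates)
General solution: y = e^(5x)(C₁cos(4x) + C₂sin(4x))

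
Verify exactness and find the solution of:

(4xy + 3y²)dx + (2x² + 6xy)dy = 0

Verify exactness: ∂M/∂y = ∂N/∂x ✓
Find F(x,y) such that ∂F/∂x = M, ∂F/∂y = N
Solution: 2x²y + 3xy² = C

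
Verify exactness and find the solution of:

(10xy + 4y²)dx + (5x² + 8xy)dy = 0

Verify exactness: ∂M/∂y = ∂N/∂x ✓
Find F(x,y) such that ∂F/∂x = M, ∂F/∂y = N
Solution: 5x²y + 4xy² = C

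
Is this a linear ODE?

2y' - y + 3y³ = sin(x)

No. Nonlinear (y³ term)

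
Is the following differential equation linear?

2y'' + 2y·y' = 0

No. Nonlinear (product y·y')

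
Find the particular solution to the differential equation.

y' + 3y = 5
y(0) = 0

General solution: y = 5/3 + Ce^(-3x)
Applying y(0) = 0: C = 0 - 5/3 = -5/3
Particular solution: y = 5/3 - (5/3)e^(-3x)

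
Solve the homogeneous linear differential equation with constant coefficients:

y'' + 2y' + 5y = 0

Characteristic equation: r² + 2r + 5 = 0
Roots: r = -1 ± 2i (complex conjugates)
General solution: y = e^(-x)(C₁cos(2x) + C₂sin(2x))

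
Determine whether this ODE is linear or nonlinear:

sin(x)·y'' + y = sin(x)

Linear (y and its derivatives appear to the first power only, no products of y terms)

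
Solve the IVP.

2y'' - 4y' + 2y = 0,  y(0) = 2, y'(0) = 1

General solution: y = (C₁ + C₂x)e^x
Repeated root r = 1
Applying ICs: C₁ = 2, C₂ = -1
Particular solution: y = (2 - x)e^x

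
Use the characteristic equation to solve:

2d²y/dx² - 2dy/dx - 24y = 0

Characteristic equation: 2r² - 2r - 24 = 0
Divide by 2: r² - r - 12 = 0
Roots: r = 4, -3 (distinct real)
General solution: y = C₁e^(4x) + C₂e^(-3x)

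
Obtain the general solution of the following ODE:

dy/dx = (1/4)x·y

Separating variables and integrating:
ln|y| = x^2/8 + C

General solution: y = Ce^(x^2/8)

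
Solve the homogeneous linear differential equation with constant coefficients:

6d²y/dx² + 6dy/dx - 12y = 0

Characteristic equation: 6r² + 6r - 12 = 0
Divide by 6: r² + r - 2 = 0
Roots: r = 1, -2 (distinct real)
General solution: y = C₁e^x + C₂e^(-2x)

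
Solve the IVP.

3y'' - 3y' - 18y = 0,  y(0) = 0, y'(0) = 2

General solution: y = C₁e^(3x) + C₂e^(-2x)
Applying ICs: C₁ = 2/5, C₂ = -2/5
Particular solution: y = (2/5)e^(3x) - (2/5)e^(-2x)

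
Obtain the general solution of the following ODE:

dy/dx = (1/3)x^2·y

Separating variables and integrating:
ln|y| = x^3/9 + C

General solution: y = Ce^(x^3/9)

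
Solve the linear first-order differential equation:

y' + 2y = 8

Using integrating factor method:

General solution: y = 4 + Ce^(-2x)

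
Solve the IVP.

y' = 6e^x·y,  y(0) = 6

General solution: y = Ce^(6e^x)
Applying IC y(0) = 6:
Particular solution: y = 6e^(6(e^x - 1))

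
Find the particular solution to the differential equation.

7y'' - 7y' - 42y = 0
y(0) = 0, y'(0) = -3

General solution: y = C₁e^(3x) + C₂e^(-2x)
Applying ICs: C₁ = -3/5, C₂ = 3/5
Particular solution: y = -(3/5)e^(3x) + (3/5)e^(-2x)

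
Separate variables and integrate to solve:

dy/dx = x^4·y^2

Separating variables and integrating:
-1/y = x^5/5 + C

General solution: y^-1 = (-1/5)x^5 + C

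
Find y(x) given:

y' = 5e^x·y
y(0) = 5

General solution: y = Ce^(5e^x)
Applying IC y(0) = 5:
Particular solution: y = 5e^(5(e^x - 1))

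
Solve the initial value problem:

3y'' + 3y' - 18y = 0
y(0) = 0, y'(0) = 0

General solution: y = C₁e^(2x) + C₂e^(-3x)
Applying ICs: C₁ = 0, C₂ = 0
Particular solution: y = 0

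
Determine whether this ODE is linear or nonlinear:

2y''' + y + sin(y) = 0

Nonlinear (sin(y) is nonlinear in y)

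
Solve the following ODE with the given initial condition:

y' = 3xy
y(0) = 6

General solution: y = Ce^(3x²/2)
Applying IC y(0) = 6:
Particular solution: y = 6e^(3x²/2)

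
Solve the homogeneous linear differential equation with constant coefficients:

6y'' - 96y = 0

Characteristic equation: 6r² - 96 = 0
Divide by 6: r² - 16 = 0
Roots: r = 4, -4 (distinct real)
General solution: y = C₁e^(4x) + C₂e^(-4x)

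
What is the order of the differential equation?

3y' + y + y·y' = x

The order is 1 (highest derivative is of order 1).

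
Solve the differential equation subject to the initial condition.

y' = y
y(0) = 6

General solution: y = Ce^x
Applying IC y(0) = 6:
Particular solution: y = 6e^x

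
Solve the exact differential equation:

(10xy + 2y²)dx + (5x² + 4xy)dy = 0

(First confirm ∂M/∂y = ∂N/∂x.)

Verify exactness: ∂M/∂y = ∂N/∂x ✓
Find F(x,y) such that ∂F/∂x = M, ∂F/∂y = N
Solution: 5x²y + 2xy² = C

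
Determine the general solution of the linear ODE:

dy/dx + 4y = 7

Using integrating factor method:

General solution: y = 7/4 + Ce^(-4x)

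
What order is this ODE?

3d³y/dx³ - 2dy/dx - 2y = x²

The order is 3 (highest derivative is of order 3).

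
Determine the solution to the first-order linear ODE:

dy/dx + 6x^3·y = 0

Using integrating factor method:

General solution: y = Ce^(-3x^4/2)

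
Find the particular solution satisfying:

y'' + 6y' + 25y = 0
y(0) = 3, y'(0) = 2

General solution: y = e^(-3x)(C₁cos(4x) + C₂sin(4x))
Complex roots r = -3 ± 4i
Applying ICs: C₁ = 3, C₂ = 11/4
Particular solution: y = e^(-3x)(3cos(4x) + (11/4)sin(4x))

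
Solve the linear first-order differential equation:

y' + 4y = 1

Using integrating factor method:

General solution: y = 1/4 + Ce^(-4x)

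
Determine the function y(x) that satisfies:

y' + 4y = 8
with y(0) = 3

General solution: y = 2 + Ce^(-4x)
Applying y(0) = 3: C = 3 - 2 = 1
Particular solution: y = 2 + e^(-4x)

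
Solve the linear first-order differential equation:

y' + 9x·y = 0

Using integrating factor method:

General solution: y = Ce^(-9x^2/2)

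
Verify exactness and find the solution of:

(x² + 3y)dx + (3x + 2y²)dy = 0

Verify exactness: ∂M/∂y = ∂N/∂x ✓
Find F(x,y) such that ∂F/∂x = M, ∂F/∂y = N
Solution: x³/3 + 3xy + 2y³/3 = C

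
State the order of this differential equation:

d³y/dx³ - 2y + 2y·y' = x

The order is 3 (highest derivative is of order 3).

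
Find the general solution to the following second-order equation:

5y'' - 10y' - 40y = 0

Characteristic equation: 5r² - 10r - 40 = 0
Divide by 5: r² - 2r - 8 = 0
Roots: r = 4, -2 (distinct real)
General solution: y = C₁e^(4x) + C₂e^(-2x)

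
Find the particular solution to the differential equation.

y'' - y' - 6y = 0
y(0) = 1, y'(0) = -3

General solution: y = C₁e^(3x) + C₂e^(-2x)
Applying ICs: C₁ = -1/5, C₂ = 6/5
Particular solution: y = -(1/5)e^(3x) + (6/5)e^(-2x)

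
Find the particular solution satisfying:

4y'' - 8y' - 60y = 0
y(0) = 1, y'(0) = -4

General solution: y = C₁e^(5x) + C₂e^(-3x)
Applying ICs: C₁ = -1/8, C₂ = 9/8
Particular solution: y = -(1/8)e^(5x) + (9/8)e^(-3x)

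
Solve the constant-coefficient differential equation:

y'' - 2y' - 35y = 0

Characteristic equation: r² - 2r - 35 = 0
Roots: r = 7, -5 (distinct real)
General solution: y = C₁e^(7x) + C₂e^(-5x)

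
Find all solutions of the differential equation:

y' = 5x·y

Separating variables and integrating:
ln|y| = 5x^2/2 + C

General solution: y = Ce^(5x^2/2)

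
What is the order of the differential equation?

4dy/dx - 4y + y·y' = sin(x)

The order is 1 (highest derivative is of order 1).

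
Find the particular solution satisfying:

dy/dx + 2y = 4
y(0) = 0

General solution: y = 2 + Ce^(-2x)
Applying y(0) = 0: C = 0 - 2 = -2
Particular solution: y = 2 - 2e^(-2x)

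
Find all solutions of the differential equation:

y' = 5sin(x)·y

Separating variables and integrating:
ln|y| = -5cos(x) + C

General solution: y = Ce^(-5cos(x))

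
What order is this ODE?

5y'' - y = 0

The order is 2 (highest derivative is of order 2).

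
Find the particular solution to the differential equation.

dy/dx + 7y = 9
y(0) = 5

General solution: y = 9/7 + Ce^(-7x)
Applying y(0) = 5: C = 5 - 9/7 = 26/7
Particular solution: y = 9/7 + (26/7)e^(-7x)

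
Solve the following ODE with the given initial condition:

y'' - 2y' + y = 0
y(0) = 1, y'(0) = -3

General solution: y = (C₁ + C₂x)e^x
Repeated root r = 1
Applying ICs: C₁ = 1, C₂ = -4
Particular solution: y = (1 - 4x)e^x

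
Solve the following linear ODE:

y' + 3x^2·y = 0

Using integrating factor method:

General solution: y = Ce^(-x^3)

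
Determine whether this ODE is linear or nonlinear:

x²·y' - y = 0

Linear (y and its derivatives appear to the first power only, no products of y terms)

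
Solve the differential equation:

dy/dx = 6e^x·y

Separating variables and integrating:
ln|y| = 6e^x + C

General solution: y = Ce^(6e^x)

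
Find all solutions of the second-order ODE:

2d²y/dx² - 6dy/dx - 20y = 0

Characteristic equation: 2r² - 6r - 20 = 0
Divide by 2: r² - 3r - 10 = 0
Roots: r = 5, -2 (distinct real)
General solution: y = C₁e^(5x) + C₂e^(-2x)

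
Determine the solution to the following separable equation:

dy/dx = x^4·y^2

Separating variables and integrating:
-1/y = x^5/5 + C

General solution: y^-1 = (-1/5)x^5 + C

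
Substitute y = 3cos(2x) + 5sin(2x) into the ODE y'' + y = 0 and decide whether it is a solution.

Verification:
y'' = -12cos(2x) - 20sin(2x)
y'' + y ≠ 0 (frequency mismatch: got 4 instead of 1)

No, it is not a solution.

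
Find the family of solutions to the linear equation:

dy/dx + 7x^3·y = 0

Using integrating factor method:

General solution: y = Ce^(-7x^4/4)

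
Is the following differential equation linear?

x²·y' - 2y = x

Yes. Linear (y and its derivatives appear to the first power only, no products of y terms)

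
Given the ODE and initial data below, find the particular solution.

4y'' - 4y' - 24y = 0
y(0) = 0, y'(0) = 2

General solution: y = C₁e^(3x) + C₂e^(-2x)
Applying ICs: C₁ = 2/5, C₂ = -2/5
Particular solution: y = (2/5)e^(3x) - (2/5)e^(-2x)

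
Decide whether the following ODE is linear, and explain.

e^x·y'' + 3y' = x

Linear (y and its derivatives appear to the first power only, no products of y terms)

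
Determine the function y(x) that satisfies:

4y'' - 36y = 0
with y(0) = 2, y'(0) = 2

General solution: y = C₁e^(3x) + C₂e^(-3x)
Applying ICs: C₁ = 4/3, C₂ = 2/3
Particular solution: y = (4/3)e^(3x) + (2/3)e^(-3x)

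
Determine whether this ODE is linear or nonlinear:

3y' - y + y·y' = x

Nonlinear (product y·y')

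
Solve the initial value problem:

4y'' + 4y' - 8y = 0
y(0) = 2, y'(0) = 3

General solution: y = C₁e^x + C₂e^(-2x)
Applying ICs: C₁ = 7/3, C₂ = -1/3
Particular solution: y = (7/3)e^x - (1/3)e^(-2x)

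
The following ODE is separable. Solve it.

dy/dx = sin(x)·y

Separating variables and integrating:
ln|y| = -cos(x) + C

General solution: y = Ce^(-cos(x))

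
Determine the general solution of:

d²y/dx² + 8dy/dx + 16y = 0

Characteristic equation: r² + 8r + 16 = 0
Factored: (r + 4)² = 0
Repeated root: r = -4
General solution: y = (C₁ + C₂x)e^(-4x)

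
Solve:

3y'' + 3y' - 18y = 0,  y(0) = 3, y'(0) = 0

General solution: y = C₁e^(2x) + C₂e^(-3x)
Applying ICs: C₁ = 9/5, C₂ = 6/5
Particular solution: y = (9/5)e^(2x) + (6/5)e^(-3x)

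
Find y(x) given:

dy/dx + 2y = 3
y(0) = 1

General solution: y = 3/2 + Ce^(-2x)
Applying y(0) = 1: C = 1 - 3/2 = -1/2
Particular solution: y = 3/2 - (1/2)e^(-2x)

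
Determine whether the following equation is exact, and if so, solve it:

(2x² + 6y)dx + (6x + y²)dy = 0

Verify exactness: ∂M/∂y = ∂N/∂x ✓
Find F(x,y) such that ∂F/∂x = M, ∂F/∂y = N
Solution: 2x³/3 + 6xy + y³/3 = C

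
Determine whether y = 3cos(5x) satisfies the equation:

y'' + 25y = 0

Verification:
y'' = -75cos(5x)
y'' + 25y = 0 ✓

Yes, it is a solution.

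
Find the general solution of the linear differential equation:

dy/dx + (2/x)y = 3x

Using integrating factor method:

General solution: y = (3/4)x^2 + Cx^(-2)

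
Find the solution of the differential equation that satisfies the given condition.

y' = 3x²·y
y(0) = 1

General solution: y = Ce^(x³)
Applying IC y(0) = 1:
Particular solution: y = e^(x³)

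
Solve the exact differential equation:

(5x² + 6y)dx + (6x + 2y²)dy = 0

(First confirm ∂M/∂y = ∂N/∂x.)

Verify exactness: ∂M/∂y = ∂N/∂x ✓
Find F(x,y) such that ∂F/∂x = M, ∂F/∂y = N
Solution: 5x³/3 + 6xy + 2y³/3 = C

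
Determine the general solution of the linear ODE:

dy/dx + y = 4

Using integrating factor method:

General solution: y = 4 + Ce^(-x)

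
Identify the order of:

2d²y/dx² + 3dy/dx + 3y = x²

The order is 2 (highest derivative is of order 2).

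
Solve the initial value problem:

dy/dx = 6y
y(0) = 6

General solution: y = Ce^(6x)
Applying IC y(0) = 6:
Particular solution: y = 6e^(6x)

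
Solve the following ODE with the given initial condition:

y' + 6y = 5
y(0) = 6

General solution: y = 5/6 + Ce^(-6x)
Applying y(0) = 6: C = 6 - 5/6 = 31/6
Particular solution: y = 5/6 + (31/6)e^(-6x)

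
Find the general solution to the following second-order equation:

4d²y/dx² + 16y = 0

Characteristic equation: 4r² + 16 = 0
Divide by 4: r² + 4 = 0
Roots: r = ±2i (complex conjugates)
General solution: y = C₁cos(2x) + C₂sin(2x)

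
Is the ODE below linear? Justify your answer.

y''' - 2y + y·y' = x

No. Nonlinear (product y·y')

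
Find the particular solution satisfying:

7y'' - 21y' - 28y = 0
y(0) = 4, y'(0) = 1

General solution: y = C₁e^(4x) + C₂e^(-x)
Applying ICs: C₁ = 1, C₂ = 3
Particular solution: y = e^(4x) + 3e^(-x)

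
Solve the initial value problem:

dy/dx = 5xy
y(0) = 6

General solution: y = Ce^(5x²/2)
Applying IC y(0) = 6:
Particular solution: y = 6e^(5x²/2)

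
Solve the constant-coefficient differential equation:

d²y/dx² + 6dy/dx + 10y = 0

Characteristic equation: r² + 6r + 10 = 0
Roots: r = -3 ± i (complex conjugates)
General solution: y = e^(-3x)(C₁cos(x) + C₂sin(x))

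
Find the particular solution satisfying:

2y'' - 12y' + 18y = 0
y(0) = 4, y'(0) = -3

General solution: y = (C₁ + C₂x)e^(3x)
Repeated root r = 3
Applying ICs: C₁ = 4, C₂ = -15
Particular solution: y = (4 - 15x)e^(3x)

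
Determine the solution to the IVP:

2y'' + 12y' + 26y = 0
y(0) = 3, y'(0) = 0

General solution: y = e^(-3x)(C₁cos(2x) + C₂sin(2x))
Complex roots r = -3 ± 2i
Applying ICs: C₁ = 3, C₂ = 9/2
Particular solution: y = e^(-3x)(3cos(2x) + (9/2)sin(2x))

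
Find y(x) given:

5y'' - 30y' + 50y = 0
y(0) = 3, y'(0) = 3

General solution: y = e^(3x)(C₁cos(x) + C₂sin(x))
Complex roots r = 3 ± i
Applying ICs: C₁ = 3, C₂ = -6
Particular solution: y = e^(3x)(3cos(x) - 6sin(x))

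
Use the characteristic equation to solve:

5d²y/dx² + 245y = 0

Characteristic equation: 5r² + 245 = 0
Divide by 5: r² + 49 = 0
Roots: r = ±7i (complex conjugates)
General solution: y = C₁cos(7x) + C₂sin(7x)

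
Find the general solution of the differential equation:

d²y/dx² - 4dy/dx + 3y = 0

Characteristic equation: r² - 4r + 3 = 0
Roots: r = 1, 3 (distinct real)
General solution: y = C₁e^x + C₂e^(3x)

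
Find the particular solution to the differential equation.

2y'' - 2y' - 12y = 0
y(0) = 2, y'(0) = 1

General solution: y = C₁e^(3x) + C₂e^(-2x)
Applying ICs: C₁ = 1, C₂ = 1
Particular solution: y = e^(3x) + e^(-2x)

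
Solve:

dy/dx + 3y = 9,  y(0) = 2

General solution: y = 3 + Ce^(-3x)
Applying y(0) = 2: C = 2 - 3 = -1
Particular solution: y = 3 - e^(-3x)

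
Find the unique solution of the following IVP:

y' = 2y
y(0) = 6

General solution: y = Ce^(2x)
Applying IC y(0) = 6:
Particular solution: y = 6e^(2x)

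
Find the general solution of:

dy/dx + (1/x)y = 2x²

Using integrating factor method:

General solution: y = (1/2)x^3 + C/x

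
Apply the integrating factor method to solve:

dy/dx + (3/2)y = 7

Using integrating factor method:

General solution: y = 14/3 + Ce^(-3x/2)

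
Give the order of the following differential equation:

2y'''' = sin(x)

The order is 4 (highest derivative is of order 4).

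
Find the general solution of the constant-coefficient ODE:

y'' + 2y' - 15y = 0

Characteristic equation: r² + 2r - 15 = 0
Roots: r = 3, -5 (distinct real)
General solution: y = C₁e^(3x) + C₂e^(-5x)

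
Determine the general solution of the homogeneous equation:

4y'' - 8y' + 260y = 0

Characteristic equation: 4r² - 8r + 260 = 0
Divide by 4: r² - 2r + 65 = 0
Roots: r = 1 ± 8i (complex conjugates)
General solution: y = e^x(C₁cos(8x) + C₂sin(8x))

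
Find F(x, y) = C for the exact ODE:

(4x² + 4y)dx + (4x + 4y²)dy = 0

Verify exactness: ∂M/∂y = ∂N/∂x ✓
Find F(x,y) such that ∂F/∂x = M, ∂F/∂y = N
Solution: 4x³/3 + 4xy + 4y³/3 = C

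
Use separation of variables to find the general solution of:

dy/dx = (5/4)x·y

Separating variables and integrating:
ln|y| = 5x^2/8 + C

General solution: y = Ce^(5x^2/8)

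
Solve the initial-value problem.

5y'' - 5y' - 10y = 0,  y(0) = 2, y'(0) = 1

General solution: y = C₁e^(2x) + C₂e^(-x)
Applying ICs: C₁ = 1, C₂ = 1
Particular solution: y = e^(2x) + e^(-x)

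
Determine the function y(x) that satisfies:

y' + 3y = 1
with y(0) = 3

General solution: y = 1/3 + Ce^(-3x)
Applying y(0) = 3: C = 3 - 1/3 = 8/3
Particular solution: y = 1/3 + (8/3)e^(-3x)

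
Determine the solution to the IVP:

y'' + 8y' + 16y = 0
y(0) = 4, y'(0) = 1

General solution: y = (C₁ + C₂x)e^(-4x)
Repeated root r = -4
Applying ICs: C₁ = 4, C₂ = 17
Particular solution: y = (4 + 17x)e^(-4x)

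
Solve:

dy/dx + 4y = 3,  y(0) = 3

General solution: y = 3/4 + Ce^(-4x)
Applying y(0) = 3: C = 3 - 3/4 = 9/4
Particular solution: y = 3/4 + (9/4)e^(-4x)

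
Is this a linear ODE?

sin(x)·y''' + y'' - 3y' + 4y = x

Yes. Linear (y and its derivatives appear to the first power only, no products of y terms)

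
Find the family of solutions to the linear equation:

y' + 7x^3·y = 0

Using integrating factor method:

General solution: y = Ce^(-7x^4/4)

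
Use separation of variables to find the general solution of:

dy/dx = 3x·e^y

Separating variables and integrating:
-e^(-y) = 3x²/2 + C

General solution: y = -ln(C - 3x²/2)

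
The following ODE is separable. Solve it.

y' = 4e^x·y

Separating variables and integrating:
ln|y| = 4e^x + C

General solution: y = Ce^(4e^x)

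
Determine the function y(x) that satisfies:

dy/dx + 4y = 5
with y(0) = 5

General solution: y = 5/4 + Ce^(-4x)
Applying y(0) = 5: C = 5 - 5/4 = 15/4
Particular solution: y = 5/4 + (15/4)e^(-4x)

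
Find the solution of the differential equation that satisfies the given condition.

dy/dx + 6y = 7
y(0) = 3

General solution: y = 7/6 + Ce^(-6x)
Applying y(0) = 3: C = 3 - 7/6 = 11/6
Particular solution: y = 7/6 + (11/6)e^(-6x)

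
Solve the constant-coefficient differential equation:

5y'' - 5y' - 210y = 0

Characteristic equation: 5r² - 5r - 210 = 0
Divide by 5: r² - r - 42 = 0
Roots: r = 7, -6 (distinct real)
General solution: y = C₁e^(7x) + C₂e^(-6x)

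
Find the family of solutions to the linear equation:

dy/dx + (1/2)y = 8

Using integrating factor method:

General solution: y = 16 + Ce^(-x/2)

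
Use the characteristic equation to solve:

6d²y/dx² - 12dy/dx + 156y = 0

Characteristic equation: 6r² - 12r + 156 = 0
Divide by 6: r² - 2r + 26 = 0
Roots: r = 1 ± 5i (complex conjugates)
General solution: y = e^x(C₁cos(5x) + C₂sin(5x))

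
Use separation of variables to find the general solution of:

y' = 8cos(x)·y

Separating variables and integrating:
ln|y| = 8sin(x) + C

General solution: y = Ce^(8sin(x))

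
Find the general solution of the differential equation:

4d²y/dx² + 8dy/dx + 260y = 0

Characteristic equation: 4r² + 8r + 260 = 0
Divide by 4: r² + 2r + 65 = 0
Roots: r = -1 ± 8i (complex conjugates)
General solution: y = e^(-x)(C₁cos(8x) + C₂sin(8x))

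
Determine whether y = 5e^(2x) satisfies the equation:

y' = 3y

Verification:
y = 5e^(2x)
y' = 10e^(2x)
But 3y = 15e^(2x)
y' ≠ 3y — the derivative does not match

No, it is not a solution.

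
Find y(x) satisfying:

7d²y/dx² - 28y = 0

Characteristic equation: 7r² - 28 = 0
Divide by 7: r² - 4 = 0
Roots: r = 2, -2 (distinct real)
General solution: y = C₁e^(2x) + C₂e^(-2x)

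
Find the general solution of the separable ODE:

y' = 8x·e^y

Separating variables and integrating:
-e^(-y) = 4x² + C

General solution: y = -ln(C - 4x²)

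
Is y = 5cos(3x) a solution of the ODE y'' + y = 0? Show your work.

Verification:
y'' = -45cos(3x)
y'' + y ≠ 0 (frequency mismatch: got 9 instead of 1)

No, it is not a solution.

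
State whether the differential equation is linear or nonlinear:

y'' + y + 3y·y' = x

Nonlinear (product y·y')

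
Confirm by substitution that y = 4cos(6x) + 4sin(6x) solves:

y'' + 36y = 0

Verification:
y'' = -144cos(6x) - 144sin(6x)
y'' + 36y = 0 ✓

Yes, it is a solution.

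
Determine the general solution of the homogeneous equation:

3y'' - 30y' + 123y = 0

Characteristic equation: 3r² - 30r + 123 = 0
Divide by 3: r² - 10r + 41 = 0
Roots: r = 5 ± 4i (complex conjugates)
General solution: y = e^(5x)(C₁cos(4x) + C₂sin(4x))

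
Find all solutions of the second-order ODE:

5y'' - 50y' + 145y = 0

Characteristic equation: 5r² - 50r + 145 = 0
Divide by 5: r² - 10r + 29 = 0
Roots: r = 5 ± 2i (complex conjugates)
General solution: y = e^(5x)(C₁cos(2x) + C₂sin(2x))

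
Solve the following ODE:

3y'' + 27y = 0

Characteristic equation: 3r² + 27 = 0
Divide by 3: r² + 9 = 0
Roots: r = ±3i (complex conjugates)
General solution: y = C₁cos(3x) + C₂sin(3x)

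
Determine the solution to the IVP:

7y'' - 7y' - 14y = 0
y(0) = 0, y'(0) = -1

General solution: y = C₁e^(2x) + C₂e^(-x)
Applying ICs: C₁ = -1/3, C₂ = 1/3
Particular solution: y = -(1/3)e^(2x) + (1/3)e^(-x)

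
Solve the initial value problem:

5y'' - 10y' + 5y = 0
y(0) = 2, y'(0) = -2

General solution: y = (C₁ + C₂x)e^x
Repeated root r = 1
Applying ICs: C₁ = 2, C₂ = -4
Particular solution: y = (2 - 4x)e^x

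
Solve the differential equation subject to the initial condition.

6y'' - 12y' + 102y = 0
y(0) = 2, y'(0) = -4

General solution: y = e^x(C₁cos(4x) + C₂sin(4x))
Complex roots r = 1 ± 4i
Applying ICs: C₁ = 2, C₂ = -3/2
Particular solution: y = e^x(2cos(4x) - (3/2)sin(4x))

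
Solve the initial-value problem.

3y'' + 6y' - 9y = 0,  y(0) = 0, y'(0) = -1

General solution: y = C₁e^x + C₂e^(-3x)
Applying ICs: C₁ = -1/4, C₂ = 1/4
Particular solution: y = -(1/4)e^x + (1/4)e^(-3x)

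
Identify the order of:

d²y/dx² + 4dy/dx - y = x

The order is 2 (highest derivative is of order 2).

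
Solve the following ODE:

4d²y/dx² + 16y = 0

Characteristic equation: 4r² + 16 = 0
Divide by 4: r² + 4 = 0
Roots: r = ±2i (complex conjugates)
General solution: y = C₁cos(2x) + C₂sin(2x)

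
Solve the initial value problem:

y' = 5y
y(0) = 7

General solution: y = Ce^(5x)
Applying IC y(0) = 7:
Particular solution: y = 7e^(5x)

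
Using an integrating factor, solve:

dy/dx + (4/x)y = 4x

Using integrating factor method:

General solution: y = (2/3)x^2 + Cx^(-4)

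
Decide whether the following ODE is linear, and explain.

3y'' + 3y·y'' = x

Nonlinear (y·y'' term)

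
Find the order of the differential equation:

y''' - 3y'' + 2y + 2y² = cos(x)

The order is 3 (highest derivative is of order 3).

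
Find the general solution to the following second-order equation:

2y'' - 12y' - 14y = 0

Characteristic equation: 2r² - 12r - 14 = 0
Divide by 2: r² - 6r - 7 = 0
Roots: r = 7, -1 (distinct real)
General solution: y = C₁e^(7x) + C₂e^(-x)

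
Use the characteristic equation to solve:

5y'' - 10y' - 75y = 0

Characteristic equation: 5r² - 10r - 75 = 0
Divide by 5: r² - 2r - 15 = 0
Roots: r = 5, -3 (distinct real)
General solution: y = C₁e^(5x) + C₂e^(-3x)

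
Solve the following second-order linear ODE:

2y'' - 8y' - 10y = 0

Characteristic equation: 2r² - 8r - 10 = 0
Divide by 2: r² - 4r - 5 = 0
Roots: r = 5, -1 (distinct real)
General solution: y = C₁e^(5x) + C₂e^(-x)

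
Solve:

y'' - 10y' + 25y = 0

Characteristic equation: r² - 10r + 25 = 0
Factored: (r - 5)² = 0
Repeated root: r = 5
General solution: y = (C₁ + C₂x)e^(5x)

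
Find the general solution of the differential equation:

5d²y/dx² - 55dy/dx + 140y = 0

Characteristic equation: 5r² - 55r + 140 = 0
Divide by 5: r² - 11r + 28 = 0
Roots: r = 7, 4 (distinct real)
General solution: y = C₁e^(7x) + C₂e^(4x)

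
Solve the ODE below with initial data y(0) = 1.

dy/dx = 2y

General solution: y = Ce^(2x)
Applying IC y(0) = 1:
Particular solution: y = e^(2x)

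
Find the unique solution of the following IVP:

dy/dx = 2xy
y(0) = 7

General solution: y = Ce^(x²)
Applying IC y(0) = 7:
Particular solution: y = 7e^(x²)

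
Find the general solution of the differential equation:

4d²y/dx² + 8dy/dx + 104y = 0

Characteristic equation: 4r² + 8r + 104 = 0
Divide by 4: r² + 2r + 26 = 0
Roots: r = -1 ± 5i (complex conjugates)
General solution: y = e^(-x)(C₁cos(5x) + C₂sin(5x))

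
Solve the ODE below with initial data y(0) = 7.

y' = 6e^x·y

General solution: y = Ce^(6e^x)
Applying IC y(0) = 7:
Particular solution: y = 7e^(6(e^x - 1))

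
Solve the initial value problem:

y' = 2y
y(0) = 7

General solution: y = Ce^(2x)
Applying IC y(0) = 7:
Particular solution: y = 7e^(2x)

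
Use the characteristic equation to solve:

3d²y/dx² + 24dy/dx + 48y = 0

Characteristic equation: 3r² + 24r + 48 = 0
Divide by 3: r² + 8r + 16 = 0
Factored: (r + 4)² = 0
Repeated root: r = -4
General solution: y = (C₁ + C₂x)e^(-4x)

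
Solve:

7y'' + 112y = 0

Characteristic equation: 7r² + 112 = 0
Divide by 7: r² + 16 = 0
Roots: r = ±4i (complex conjugates)
General solution: y = C₁cos(4x) + C₂sin(4x)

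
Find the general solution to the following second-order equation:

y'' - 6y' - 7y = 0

Characteristic equation: r² - 6r - 7 = 0
Roots: r = 7, -1 (distinct real)
General solution: y = C₁e^(7x) + C₂e^(-x)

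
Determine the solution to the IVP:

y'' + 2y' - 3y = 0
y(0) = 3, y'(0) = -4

General solution: y = C₁e^x + C₂e^(-3x)
Applying ICs: C₁ = 5/4, C₂ = 7/4
Particular solution: y = (5/4)e^x + (7/4)e^(-3x)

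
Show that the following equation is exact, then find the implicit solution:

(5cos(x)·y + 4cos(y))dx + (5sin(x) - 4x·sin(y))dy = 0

Verify exactness: ∂M/∂y = ∂N/∂x ✓
Find F(x,y) such that ∂F/∂x = M, ∂F/∂y = N
Solution: 5sin(x)·y + 4x·cos(y) = C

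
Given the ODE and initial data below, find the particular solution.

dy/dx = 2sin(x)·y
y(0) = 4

General solution: y = Ce^(-2cos(x))
Applying IC y(0) = 4:
Particular solution: y = 4e^(2(1-cos(x)))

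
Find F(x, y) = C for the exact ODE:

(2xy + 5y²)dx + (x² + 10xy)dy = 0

Verify exactness: ∂M/∂y = ∂N/∂x ✓
Find F(x,y) such that ∂F/∂x = M, ∂F/∂y = N
Solution: x²y + 5xy² = C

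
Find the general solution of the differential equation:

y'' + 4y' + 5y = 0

Characteristic equation: r² + 4r + 5 = 0
Roots: r = -2 ± i (complex conjugates)
General solution: y = e^(-2x)(C₁cos(x) + C₂sin(x))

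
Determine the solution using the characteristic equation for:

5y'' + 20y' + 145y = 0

Characteristic equation: 5r² + 20r + 145 = 0
Divide by 5: r² + 4r + 29 = 0
Roots: r = -2 ± 5i (complex conjugates)
General solution: y = e^(-2x)(C₁cos(5x) + C₂sin(5x))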